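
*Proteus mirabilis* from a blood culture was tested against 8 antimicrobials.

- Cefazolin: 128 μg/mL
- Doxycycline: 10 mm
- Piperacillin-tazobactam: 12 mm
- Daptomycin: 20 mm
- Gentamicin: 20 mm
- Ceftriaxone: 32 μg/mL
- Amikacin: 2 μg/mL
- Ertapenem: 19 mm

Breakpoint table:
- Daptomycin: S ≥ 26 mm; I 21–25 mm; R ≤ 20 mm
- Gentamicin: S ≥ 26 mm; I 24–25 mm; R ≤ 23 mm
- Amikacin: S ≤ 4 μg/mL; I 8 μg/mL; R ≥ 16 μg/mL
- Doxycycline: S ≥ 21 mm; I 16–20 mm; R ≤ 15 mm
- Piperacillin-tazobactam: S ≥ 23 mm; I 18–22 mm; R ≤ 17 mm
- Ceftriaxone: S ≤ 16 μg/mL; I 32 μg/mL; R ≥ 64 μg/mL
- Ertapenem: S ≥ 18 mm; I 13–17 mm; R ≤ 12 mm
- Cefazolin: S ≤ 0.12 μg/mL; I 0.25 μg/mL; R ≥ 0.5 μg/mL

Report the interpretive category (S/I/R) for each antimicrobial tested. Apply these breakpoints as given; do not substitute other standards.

Cefazolin: 128 μg/mL is ≥ 0.5 μg/mL ⇒ resistant
Doxycycline 10 mm: ≤ 15 mm → Resistant
Piperacillin-tazobactam: 12 mm is ≤ 17 mm — resistant
Daptomycin: 20 mm is ≤ 20 mm → resistant
Gentamicin (20 mm) ≤ 23 mm — resistant
Ceftriaxone (32 μg/mL) = 32 μg/mL — I
Amikacin 2 μg/mL: ≤ 4 μg/mL → S
Ertapenem (19 mm) ≥ 18 mm ⇒ S

R, R, R, R, R, I, S, S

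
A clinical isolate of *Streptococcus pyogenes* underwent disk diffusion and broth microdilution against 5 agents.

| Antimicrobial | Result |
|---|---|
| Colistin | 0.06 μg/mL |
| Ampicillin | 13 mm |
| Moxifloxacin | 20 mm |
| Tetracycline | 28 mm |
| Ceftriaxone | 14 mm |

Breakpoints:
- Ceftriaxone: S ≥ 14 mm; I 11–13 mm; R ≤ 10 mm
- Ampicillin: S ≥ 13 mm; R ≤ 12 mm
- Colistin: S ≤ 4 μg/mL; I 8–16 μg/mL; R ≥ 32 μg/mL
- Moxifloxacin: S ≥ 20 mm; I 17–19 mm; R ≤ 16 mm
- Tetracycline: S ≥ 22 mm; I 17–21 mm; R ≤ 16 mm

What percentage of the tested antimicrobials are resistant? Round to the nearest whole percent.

0%

Colistin 0.06 μg/mL: ≤ 4 μg/mL → susceptible
Ampicillin: 13 mm is ≥ 13 mm — susceptible
Moxifloxacin: 20 mm is ≥ 20 mm — susceptible
Tetracycline 28 mm: ≥ 22 mm — S
Ceftriaxone 14 mm: ≥ 14 mm ⇒ susceptible
Resistant: 0/5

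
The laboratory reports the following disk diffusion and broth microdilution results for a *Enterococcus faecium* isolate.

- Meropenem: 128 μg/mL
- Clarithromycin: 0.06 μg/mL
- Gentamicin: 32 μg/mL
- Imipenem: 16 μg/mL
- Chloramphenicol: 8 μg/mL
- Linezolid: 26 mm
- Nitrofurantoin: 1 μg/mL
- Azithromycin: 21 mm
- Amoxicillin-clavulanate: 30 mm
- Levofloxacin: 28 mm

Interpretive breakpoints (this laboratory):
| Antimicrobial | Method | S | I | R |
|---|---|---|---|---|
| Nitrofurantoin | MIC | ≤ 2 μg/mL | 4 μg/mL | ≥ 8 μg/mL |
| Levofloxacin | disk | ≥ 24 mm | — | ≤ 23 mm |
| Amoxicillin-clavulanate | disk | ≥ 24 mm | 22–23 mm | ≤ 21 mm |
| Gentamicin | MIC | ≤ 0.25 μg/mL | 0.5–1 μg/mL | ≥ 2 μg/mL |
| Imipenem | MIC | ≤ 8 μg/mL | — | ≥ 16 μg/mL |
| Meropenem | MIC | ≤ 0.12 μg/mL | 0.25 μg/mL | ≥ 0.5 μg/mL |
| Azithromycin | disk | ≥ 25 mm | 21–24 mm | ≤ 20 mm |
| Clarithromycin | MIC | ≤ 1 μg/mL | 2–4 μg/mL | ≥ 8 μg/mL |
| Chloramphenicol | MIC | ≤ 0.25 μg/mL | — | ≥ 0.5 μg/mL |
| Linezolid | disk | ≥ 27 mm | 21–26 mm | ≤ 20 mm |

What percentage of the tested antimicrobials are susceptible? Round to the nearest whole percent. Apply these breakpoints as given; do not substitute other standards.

40%

Meropenem: 128 μg/mL is ≥ 0.5 μg/mL → Resistant
Clarithromycin 0.06 μg/mL: ≤ 1 μg/mL ⇒ S
Gentamicin (32 μg/mL) ≥ 2 μg/mL ⇒ Resistant
Imipenem: 16 μg/mL is ≥ 16 μg/mL → resistant
Chloramphenicol 8 μg/mL: ≥ 0.5 μg/mL — R
Linezolid 26 mm: in 21–26 mm ⇒ Intermediate
Nitrofurantoin: 1 μg/mL is ≤ 2 μg/mL — susceptible
Azithromycin (21 mm) in 21–24 mm — Intermediate
Amoxicillin-clavulanate: 30 mm is ≥ 24 mm → susceptible
Levofloxacin: 28 mm is ≥ 24 mm — susceptible
Susceptible: 4/10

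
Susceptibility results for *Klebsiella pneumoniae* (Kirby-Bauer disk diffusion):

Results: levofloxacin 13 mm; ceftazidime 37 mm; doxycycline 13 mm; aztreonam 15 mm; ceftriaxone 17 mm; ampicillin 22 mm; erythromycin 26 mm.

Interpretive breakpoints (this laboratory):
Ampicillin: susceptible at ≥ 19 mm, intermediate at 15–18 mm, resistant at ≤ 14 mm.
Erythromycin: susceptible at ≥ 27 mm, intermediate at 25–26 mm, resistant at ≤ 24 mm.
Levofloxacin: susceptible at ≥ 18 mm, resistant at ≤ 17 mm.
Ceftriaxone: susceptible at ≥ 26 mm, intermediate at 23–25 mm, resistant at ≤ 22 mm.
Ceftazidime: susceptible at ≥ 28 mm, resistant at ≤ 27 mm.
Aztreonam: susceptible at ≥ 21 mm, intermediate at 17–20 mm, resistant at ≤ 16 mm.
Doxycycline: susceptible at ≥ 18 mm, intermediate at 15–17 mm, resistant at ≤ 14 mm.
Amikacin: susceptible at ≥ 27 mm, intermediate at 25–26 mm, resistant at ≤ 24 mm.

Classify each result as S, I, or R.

R, S, R, R, R, S, I

Levofloxacin 13 mm: ≤ 17 mm → R
Ceftazidime 37 mm: ≥ 28 mm → susceptible
Doxycycline: 13 mm is ≤ 14 mm ⇒ resistant
Aztreonam (15 mm) ≤ 16 mm — R
Ceftriaxone 17 mm: ≤ 22 mm ⇒ resistant
Ampicillin 22 mm: ≥ 19 mm ⇒ Susceptible
Erythromycin 26 mm: in 25–26 mm → Intermediate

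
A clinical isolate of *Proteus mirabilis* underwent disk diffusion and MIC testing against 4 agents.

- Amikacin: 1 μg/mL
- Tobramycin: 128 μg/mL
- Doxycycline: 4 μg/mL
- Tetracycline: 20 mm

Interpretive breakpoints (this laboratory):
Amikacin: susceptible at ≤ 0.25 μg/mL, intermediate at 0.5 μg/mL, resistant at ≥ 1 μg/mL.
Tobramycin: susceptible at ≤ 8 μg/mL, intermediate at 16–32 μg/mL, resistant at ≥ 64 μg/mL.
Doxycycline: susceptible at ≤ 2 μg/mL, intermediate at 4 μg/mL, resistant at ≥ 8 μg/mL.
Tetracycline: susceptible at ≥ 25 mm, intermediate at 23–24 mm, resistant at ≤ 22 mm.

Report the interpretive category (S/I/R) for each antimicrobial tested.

R, R, I, R

Amikacin 1 μg/mL: ≥ 1 μg/mL — R
Tobramycin (128 μg/mL) ≥ 64 μg/mL → Resistant
Doxycycline 4 μg/mL: = 4 μg/mL — intermediate
Tetracycline (20 mm) ≤ 22 mm ⇒ Resistant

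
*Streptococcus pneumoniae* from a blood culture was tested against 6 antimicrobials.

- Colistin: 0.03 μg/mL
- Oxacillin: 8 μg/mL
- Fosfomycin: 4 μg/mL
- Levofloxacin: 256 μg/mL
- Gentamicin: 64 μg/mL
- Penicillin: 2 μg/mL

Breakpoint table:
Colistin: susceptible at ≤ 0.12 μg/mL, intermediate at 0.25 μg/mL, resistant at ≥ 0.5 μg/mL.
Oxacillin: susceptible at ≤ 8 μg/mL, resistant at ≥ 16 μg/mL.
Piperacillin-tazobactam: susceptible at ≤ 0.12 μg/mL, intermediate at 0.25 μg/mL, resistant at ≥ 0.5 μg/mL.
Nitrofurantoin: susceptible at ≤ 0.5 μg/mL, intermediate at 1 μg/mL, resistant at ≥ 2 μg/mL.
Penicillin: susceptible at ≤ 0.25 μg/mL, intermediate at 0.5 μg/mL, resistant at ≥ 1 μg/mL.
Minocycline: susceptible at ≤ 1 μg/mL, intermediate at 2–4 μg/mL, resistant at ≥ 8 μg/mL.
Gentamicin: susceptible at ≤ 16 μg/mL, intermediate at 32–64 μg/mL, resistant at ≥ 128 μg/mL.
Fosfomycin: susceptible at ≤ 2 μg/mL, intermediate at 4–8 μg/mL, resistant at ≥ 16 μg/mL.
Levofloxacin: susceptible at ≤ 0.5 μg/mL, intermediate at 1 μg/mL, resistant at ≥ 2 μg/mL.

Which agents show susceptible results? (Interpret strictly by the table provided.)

colistin, oxacillin

Colistin: 0.03 μg/mL is ≤ 0.12 μg/mL — susceptible
Oxacillin 8 μg/mL: ≤ 8 μg/mL → Susceptible
Fosfomycin: 4 μg/mL is in 4–8 μg/mL → Intermediate
Levofloxacin: 256 μg/mL is ≥ 2 μg/mL → resistant
Gentamicin (64 μg/mL) in 32–64 μg/mL ⇒ Intermediate
Penicillin (2 μg/mL) ≥ 1 μg/mL → resistant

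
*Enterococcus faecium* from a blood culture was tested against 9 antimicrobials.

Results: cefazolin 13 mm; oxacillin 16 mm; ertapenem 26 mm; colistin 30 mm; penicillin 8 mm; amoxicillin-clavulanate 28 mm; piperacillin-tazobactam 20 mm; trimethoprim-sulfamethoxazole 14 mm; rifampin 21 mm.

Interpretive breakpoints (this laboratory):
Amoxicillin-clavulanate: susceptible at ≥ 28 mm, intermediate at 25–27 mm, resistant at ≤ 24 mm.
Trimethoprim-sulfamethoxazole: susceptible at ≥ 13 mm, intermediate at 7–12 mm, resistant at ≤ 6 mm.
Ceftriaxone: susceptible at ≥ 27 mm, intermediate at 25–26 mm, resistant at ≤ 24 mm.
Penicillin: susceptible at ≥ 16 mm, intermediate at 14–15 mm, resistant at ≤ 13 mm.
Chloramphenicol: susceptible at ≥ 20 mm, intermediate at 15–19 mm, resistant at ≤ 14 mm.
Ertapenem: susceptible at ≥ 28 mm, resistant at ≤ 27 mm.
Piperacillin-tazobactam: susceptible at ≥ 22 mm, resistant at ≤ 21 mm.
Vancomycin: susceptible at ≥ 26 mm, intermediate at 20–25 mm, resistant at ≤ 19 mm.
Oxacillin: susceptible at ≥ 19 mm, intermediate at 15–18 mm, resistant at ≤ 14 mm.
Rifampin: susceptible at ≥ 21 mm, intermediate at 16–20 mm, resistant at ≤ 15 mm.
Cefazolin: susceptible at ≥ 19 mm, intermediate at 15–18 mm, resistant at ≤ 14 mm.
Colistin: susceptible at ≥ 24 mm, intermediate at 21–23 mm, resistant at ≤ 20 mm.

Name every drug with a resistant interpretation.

Cefazolin: 13 mm is ≤ 14 mm → resistant
Oxacillin: 16 mm is in 15–18 mm ⇒ Intermediate
Ertapenem: 26 mm is ≤ 27 mm — R
Colistin (30 mm) ≥ 24 mm ⇒ S
Penicillin 8 mm: ≤ 13 mm → resistant
Amoxicillin-clavulanate: 28 mm is ≥ 28 mm → S
Piperacillin-tazobactam: 20 mm is ≤ 21 mm — Resistant
Trimethoprim-sulfamethoxazole: 14 mm is ≥ 13 mm — susceptible
Rifampin 21 mm: ≥ 21 mm → Susceptible

cefazolin, ertapenem, penicillin, piperacillin-tazobactam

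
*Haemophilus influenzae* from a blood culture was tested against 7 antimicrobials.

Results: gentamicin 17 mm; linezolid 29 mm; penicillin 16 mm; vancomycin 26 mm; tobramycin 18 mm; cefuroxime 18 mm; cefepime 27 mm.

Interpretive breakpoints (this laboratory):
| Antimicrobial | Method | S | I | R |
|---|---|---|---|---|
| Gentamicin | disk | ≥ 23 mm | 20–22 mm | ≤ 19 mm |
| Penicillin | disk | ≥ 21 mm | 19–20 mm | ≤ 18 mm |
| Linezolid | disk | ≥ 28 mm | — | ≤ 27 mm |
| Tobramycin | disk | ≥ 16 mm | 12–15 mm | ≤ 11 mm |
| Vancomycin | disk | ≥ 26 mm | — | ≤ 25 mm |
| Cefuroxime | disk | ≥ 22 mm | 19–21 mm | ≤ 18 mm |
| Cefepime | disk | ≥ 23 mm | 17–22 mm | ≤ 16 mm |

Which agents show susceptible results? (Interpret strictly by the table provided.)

linezolid, vancomycin, tobramycin, cefepime

Gentamicin (17 mm) ≤ 19 mm ⇒ Resistant
Linezolid (29 mm) ≥ 28 mm ⇒ susceptible
Penicillin: 16 mm is ≤ 18 mm → R
Vancomycin (26 mm) ≥ 26 mm — Susceptible
Tobramycin (18 mm) ≥ 16 mm — susceptible
Cefuroxime: 18 mm is ≤ 18 mm — R
Cefepime 27 mm: ≥ 23 mm ⇒ susceptible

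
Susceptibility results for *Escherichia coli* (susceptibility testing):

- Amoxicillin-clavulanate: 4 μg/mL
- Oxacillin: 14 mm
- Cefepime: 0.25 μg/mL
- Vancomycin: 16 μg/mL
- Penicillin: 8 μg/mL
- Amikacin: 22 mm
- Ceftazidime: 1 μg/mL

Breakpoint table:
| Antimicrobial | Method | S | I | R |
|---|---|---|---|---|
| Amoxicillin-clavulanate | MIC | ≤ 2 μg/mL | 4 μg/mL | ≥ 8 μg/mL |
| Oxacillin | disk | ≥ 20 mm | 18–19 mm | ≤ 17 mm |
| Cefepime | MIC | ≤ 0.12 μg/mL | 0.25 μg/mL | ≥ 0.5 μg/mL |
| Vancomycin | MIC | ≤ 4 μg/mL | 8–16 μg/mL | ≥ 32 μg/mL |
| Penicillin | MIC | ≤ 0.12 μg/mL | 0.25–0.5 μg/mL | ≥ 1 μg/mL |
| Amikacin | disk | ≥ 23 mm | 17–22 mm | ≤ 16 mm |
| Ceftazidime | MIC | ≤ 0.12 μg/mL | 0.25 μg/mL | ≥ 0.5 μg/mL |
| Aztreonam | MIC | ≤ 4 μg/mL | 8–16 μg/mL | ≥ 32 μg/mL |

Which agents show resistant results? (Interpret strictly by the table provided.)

oxacillin, penicillin, ceftazidime

Amoxicillin-clavulanate (4 μg/mL) = 4 μg/mL ⇒ intermediate
Oxacillin: 14 mm is ≤ 17 mm ⇒ Resistant
Cefepime (0.25 μg/mL) = 0.25 μg/mL ⇒ Intermediate
Vancomycin (16 μg/mL) in 8–16 μg/mL ⇒ intermediate
Penicillin 8 μg/mL: ≥ 1 μg/mL → R
Amikacin 22 mm: in 17–22 mm ⇒ Intermediate
Ceftazidime (1 μg/mL) ≥ 0.5 μg/mL ⇒ Resistant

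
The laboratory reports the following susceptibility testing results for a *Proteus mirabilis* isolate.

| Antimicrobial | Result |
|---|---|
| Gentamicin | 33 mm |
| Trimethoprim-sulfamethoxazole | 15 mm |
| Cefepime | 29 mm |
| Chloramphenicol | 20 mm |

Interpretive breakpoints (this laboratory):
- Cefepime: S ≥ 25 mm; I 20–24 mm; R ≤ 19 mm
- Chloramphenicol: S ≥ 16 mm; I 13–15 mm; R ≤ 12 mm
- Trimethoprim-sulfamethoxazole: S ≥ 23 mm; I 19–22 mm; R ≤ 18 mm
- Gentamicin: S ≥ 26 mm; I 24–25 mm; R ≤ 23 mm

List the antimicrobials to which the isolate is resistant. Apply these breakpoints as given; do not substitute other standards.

trimethoprim-sulfamethoxazole

Gentamicin 33 mm: ≥ 26 mm — Susceptible
Trimethoprim-sulfamethoxazole (15 mm) ≤ 18 mm ⇒ R
Cefepime 29 mm: ≥ 25 mm — S
Chloramphenicol 20 mm: ≥ 16 mm — S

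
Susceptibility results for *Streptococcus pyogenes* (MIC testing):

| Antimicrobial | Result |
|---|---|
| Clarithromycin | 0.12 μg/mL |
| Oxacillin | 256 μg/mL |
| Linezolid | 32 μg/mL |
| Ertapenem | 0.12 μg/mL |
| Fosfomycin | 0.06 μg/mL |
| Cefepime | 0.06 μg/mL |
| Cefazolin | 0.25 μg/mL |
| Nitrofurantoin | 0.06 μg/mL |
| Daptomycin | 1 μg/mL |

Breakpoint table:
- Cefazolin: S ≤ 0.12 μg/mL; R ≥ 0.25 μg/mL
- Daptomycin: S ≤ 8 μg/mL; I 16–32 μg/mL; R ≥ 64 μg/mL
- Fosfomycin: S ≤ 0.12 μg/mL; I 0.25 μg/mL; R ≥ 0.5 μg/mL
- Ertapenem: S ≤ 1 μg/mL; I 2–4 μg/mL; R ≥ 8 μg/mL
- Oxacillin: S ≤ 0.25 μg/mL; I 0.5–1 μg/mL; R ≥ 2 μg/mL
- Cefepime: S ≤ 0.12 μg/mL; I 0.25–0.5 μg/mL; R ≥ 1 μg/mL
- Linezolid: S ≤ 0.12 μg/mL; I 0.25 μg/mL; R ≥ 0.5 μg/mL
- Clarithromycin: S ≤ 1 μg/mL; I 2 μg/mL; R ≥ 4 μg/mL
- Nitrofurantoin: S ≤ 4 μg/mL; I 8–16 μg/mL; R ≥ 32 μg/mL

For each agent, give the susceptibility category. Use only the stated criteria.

Clarithromycin 0.12 μg/mL: ≤ 1 μg/mL ⇒ susceptible
Oxacillin (256 μg/mL) ≥ 2 μg/mL → R
Linezolid: 32 μg/mL is ≥ 0.5 μg/mL — Resistant
Ertapenem 0.12 μg/mL: ≤ 1 μg/mL → Susceptible
Fosfomycin: 0.06 μg/mL is ≤ 0.12 μg/mL → Susceptible
Cefepime: 0.06 μg/mL is ≤ 0.12 μg/mL → Susceptible
Cefazolin 0.25 μg/mL: ≥ 0.25 μg/mL ⇒ resistant
Nitrofurantoin: 0.06 μg/mL is ≤ 4 μg/mL ⇒ susceptible
Daptomycin 1 μg/mL: ≤ 8 μg/mL → S

S, R, R, S, S, S, R, S, S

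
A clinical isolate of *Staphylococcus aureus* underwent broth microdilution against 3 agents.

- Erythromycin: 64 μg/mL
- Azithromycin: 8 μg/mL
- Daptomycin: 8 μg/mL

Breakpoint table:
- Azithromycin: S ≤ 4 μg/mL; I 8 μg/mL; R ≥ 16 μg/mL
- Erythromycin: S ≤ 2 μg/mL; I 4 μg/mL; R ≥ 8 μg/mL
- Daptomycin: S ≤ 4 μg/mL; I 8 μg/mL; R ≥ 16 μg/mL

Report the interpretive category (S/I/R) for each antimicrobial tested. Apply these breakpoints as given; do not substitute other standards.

Erythromycin (64 μg/mL) ≥ 8 μg/mL — resistant
Azithromycin: 8 μg/mL is = 8 μg/mL — I
Daptomycin (8 μg/mL) = 8 μg/mL ⇒ intermediate

R, I, I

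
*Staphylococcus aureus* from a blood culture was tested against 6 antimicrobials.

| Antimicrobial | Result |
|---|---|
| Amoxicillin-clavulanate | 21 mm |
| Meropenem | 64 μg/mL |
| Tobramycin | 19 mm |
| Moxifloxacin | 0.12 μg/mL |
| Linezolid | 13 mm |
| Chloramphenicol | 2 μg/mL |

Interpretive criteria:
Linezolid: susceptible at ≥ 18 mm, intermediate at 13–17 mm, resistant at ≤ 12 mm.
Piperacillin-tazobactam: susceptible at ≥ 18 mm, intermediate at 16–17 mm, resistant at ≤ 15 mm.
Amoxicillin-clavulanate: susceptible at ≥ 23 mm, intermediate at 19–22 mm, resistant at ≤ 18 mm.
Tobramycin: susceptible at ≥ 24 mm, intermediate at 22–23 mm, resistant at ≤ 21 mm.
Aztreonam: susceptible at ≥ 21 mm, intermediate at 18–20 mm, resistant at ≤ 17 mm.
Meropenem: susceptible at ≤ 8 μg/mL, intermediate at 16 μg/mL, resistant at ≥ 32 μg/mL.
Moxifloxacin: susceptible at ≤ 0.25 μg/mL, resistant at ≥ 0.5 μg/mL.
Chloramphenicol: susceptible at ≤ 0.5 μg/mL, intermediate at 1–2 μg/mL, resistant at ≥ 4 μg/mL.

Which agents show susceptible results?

moxifloxacin

Amoxicillin-clavulanate: 21 mm is in 19–22 mm — I
Meropenem (64 μg/mL) ≥ 32 μg/mL → R
Tobramycin 19 mm: ≤ 21 mm → R
Moxifloxacin 0.12 μg/mL: ≤ 0.25 μg/mL — Susceptible
Linezolid (13 mm) in 13–17 mm → intermediate
Chloramphenicol (2 μg/mL) in 1–2 μg/mL → intermediate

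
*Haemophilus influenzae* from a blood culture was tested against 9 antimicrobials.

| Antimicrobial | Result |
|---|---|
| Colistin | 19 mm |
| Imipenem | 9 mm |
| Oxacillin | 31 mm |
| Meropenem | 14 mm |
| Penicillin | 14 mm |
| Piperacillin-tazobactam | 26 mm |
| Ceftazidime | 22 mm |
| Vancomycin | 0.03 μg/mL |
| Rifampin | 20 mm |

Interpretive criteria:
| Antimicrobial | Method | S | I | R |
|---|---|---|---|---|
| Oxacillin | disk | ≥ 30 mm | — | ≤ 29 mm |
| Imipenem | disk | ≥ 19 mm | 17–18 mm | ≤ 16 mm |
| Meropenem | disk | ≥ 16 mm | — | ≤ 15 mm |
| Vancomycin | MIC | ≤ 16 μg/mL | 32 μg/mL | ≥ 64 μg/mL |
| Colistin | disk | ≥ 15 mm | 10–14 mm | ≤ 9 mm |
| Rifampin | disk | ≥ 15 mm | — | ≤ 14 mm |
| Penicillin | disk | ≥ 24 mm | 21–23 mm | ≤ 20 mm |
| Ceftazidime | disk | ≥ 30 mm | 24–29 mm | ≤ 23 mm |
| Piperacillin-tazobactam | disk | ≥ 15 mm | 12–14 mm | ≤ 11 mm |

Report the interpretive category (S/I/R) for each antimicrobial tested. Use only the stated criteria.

S, R, S, R, R, S, R, S, S

Colistin (19 mm) ≥ 15 mm → Susceptible
Imipenem (9 mm) ≤ 16 mm — Resistant
Oxacillin: 31 mm is ≥ 30 mm → Susceptible
Meropenem 14 mm: ≤ 15 mm → R
Penicillin (14 mm) ≤ 20 mm → resistant
Piperacillin-tazobactam 26 mm: ≥ 15 mm — susceptible
Ceftazidime: 22 mm is ≤ 23 mm → R
Vancomycin 0.03 μg/mL: ≤ 16 μg/mL ⇒ Susceptible
Rifampin 20 mm: ≥ 15 mm ⇒ S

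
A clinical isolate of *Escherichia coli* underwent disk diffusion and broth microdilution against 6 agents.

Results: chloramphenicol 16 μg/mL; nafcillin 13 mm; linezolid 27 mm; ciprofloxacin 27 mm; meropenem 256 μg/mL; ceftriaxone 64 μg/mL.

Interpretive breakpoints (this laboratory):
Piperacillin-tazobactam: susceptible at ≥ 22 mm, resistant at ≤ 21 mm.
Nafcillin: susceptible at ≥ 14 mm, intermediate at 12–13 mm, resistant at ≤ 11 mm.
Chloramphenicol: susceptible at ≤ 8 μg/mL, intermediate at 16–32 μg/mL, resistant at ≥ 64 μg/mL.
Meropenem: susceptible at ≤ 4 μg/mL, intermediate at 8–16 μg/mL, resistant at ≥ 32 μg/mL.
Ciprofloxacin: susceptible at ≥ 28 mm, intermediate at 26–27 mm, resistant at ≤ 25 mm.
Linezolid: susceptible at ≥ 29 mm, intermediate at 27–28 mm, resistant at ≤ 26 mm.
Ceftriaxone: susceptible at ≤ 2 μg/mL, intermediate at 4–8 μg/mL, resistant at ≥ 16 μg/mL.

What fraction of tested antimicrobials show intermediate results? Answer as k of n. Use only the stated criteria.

Chloramphenicol: 16 μg/mL is in 16–32 μg/mL ⇒ Intermediate
Nafcillin (13 mm) in 12–13 mm → Intermediate
Linezolid: 27 mm is in 27–28 mm ⇒ intermediate
Ciprofloxacin (27 mm) in 26–27 mm ⇒ I
Meropenem (256 μg/mL) ≥ 32 μg/mL ⇒ R
Ceftriaxone: 64 μg/mL is ≥ 16 μg/mL ⇒ R
Intermediate: 4/6

4 of 6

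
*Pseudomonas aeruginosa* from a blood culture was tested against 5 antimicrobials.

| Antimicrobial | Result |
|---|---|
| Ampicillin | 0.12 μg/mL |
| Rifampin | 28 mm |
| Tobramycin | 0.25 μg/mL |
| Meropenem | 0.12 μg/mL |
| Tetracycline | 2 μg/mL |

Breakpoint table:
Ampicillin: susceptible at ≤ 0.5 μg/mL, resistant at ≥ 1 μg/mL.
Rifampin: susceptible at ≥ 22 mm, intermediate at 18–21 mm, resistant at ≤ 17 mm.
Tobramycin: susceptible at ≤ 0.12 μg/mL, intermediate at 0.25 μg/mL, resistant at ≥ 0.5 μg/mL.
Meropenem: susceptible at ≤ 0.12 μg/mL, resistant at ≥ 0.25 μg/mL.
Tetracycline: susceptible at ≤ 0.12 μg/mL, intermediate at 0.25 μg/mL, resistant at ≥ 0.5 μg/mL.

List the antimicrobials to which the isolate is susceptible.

ampicillin, rifampin, meropenem

Ampicillin 0.12 μg/mL: ≤ 0.5 μg/mL ⇒ susceptible
Rifampin 28 mm: ≥ 22 mm — susceptible
Tobramycin 0.25 μg/mL: = 0.25 μg/mL ⇒ I
Meropenem 0.12 μg/mL: ≤ 0.12 μg/mL → Susceptible
Tetracycline (2 μg/mL) ≥ 0.5 μg/mL — resistant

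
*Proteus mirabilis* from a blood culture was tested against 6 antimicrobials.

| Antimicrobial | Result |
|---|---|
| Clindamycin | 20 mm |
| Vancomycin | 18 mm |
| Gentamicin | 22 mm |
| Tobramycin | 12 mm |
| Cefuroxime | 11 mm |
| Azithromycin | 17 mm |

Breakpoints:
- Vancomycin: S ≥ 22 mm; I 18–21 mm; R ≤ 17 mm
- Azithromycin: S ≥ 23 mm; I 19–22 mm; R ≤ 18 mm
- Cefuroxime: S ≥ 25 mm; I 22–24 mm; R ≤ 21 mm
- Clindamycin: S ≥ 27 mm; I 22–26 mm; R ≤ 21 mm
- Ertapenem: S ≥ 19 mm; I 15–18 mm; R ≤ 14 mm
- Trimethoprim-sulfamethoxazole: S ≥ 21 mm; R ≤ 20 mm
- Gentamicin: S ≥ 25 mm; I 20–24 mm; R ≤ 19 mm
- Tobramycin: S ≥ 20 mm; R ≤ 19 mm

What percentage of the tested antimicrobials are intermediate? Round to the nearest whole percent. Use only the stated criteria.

Clindamycin: 20 mm is ≤ 21 mm — Resistant
Vancomycin (18 mm) in 18–21 mm — I
Gentamicin (22 mm) in 20–24 mm ⇒ intermediate
Tobramycin 12 mm: ≤ 19 mm ⇒ Resistant
Cefuroxime: 11 mm is ≤ 21 mm → R
Azithromycin (17 mm) ≤ 18 mm ⇒ Resistant
Intermediate: 2/6

33%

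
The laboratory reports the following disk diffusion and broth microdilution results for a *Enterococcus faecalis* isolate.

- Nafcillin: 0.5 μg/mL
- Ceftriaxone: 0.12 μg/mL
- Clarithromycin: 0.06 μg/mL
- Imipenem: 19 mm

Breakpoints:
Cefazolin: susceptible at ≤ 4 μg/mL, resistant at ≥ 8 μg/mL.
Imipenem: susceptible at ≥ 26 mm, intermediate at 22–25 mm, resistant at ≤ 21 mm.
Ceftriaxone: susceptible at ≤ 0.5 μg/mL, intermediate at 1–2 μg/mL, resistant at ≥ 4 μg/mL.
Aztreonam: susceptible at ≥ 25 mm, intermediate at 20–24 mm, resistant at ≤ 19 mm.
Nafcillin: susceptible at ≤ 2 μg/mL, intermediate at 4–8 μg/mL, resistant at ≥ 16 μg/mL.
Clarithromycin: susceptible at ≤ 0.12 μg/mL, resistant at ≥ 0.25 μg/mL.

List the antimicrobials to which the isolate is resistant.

Nafcillin: 0.5 μg/mL is ≤ 2 μg/mL ⇒ susceptible
Ceftriaxone: 0.12 μg/mL is ≤ 0.5 μg/mL → S
Clarithromycin (0.06 μg/mL) ≤ 0.12 μg/mL → susceptible
Imipenem: 19 mm is ≤ 21 mm — Resistant

imipenem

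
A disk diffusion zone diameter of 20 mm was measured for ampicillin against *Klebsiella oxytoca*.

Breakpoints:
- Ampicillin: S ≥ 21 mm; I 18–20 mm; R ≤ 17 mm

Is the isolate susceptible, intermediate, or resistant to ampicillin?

Ampicillin (20 mm) in 18–20 mm → Intermediate

Intermediate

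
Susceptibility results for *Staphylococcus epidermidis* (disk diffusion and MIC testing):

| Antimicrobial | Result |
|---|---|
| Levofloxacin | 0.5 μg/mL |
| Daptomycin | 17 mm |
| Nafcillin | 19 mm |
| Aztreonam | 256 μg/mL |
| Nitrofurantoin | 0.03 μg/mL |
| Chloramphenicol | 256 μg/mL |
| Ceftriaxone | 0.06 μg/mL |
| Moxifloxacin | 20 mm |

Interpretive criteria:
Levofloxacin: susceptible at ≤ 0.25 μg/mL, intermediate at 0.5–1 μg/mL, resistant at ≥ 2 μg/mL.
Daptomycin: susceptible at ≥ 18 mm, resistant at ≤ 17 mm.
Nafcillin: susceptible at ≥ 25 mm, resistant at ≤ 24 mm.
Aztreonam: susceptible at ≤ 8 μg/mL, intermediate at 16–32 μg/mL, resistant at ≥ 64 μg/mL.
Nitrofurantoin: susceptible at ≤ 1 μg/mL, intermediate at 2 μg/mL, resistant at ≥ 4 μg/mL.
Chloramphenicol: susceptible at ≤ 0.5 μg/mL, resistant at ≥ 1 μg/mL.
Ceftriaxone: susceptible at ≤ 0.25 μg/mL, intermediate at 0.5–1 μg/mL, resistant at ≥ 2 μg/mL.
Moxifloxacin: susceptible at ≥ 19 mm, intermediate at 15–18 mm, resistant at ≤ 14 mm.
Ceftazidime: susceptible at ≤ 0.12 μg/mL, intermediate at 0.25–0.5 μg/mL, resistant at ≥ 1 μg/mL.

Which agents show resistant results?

daptomycin, nafcillin, aztreonam, chloramphenicol

Levofloxacin: 0.5 μg/mL is in 0.5–1 μg/mL → I
Daptomycin 17 mm: ≤ 17 mm ⇒ Resistant
Nafcillin (19 mm) ≤ 24 mm — resistant
Aztreonam 256 μg/mL: ≥ 64 μg/mL — R
Nitrofurantoin: 0.03 μg/mL is ≤ 1 μg/mL → S
Chloramphenicol 256 μg/mL: ≥ 1 μg/mL → Resistant
Ceftriaxone (0.06 μg/mL) ≤ 0.25 μg/mL → S
Moxifloxacin 20 mm: ≥ 19 mm — Susceptible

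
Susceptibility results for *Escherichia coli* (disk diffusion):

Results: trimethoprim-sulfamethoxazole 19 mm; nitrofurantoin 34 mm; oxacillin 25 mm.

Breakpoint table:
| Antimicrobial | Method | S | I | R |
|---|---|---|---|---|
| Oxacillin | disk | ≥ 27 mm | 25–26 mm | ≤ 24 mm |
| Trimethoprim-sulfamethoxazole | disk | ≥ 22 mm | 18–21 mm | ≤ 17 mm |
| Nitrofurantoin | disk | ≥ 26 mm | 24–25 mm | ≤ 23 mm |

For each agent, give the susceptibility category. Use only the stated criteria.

I, S, I

Trimethoprim-sulfamethoxazole: 19 mm is in 18–21 mm — Intermediate
Nitrofurantoin 34 mm: ≥ 26 mm — Susceptible
Oxacillin 25 mm: in 25–26 mm → I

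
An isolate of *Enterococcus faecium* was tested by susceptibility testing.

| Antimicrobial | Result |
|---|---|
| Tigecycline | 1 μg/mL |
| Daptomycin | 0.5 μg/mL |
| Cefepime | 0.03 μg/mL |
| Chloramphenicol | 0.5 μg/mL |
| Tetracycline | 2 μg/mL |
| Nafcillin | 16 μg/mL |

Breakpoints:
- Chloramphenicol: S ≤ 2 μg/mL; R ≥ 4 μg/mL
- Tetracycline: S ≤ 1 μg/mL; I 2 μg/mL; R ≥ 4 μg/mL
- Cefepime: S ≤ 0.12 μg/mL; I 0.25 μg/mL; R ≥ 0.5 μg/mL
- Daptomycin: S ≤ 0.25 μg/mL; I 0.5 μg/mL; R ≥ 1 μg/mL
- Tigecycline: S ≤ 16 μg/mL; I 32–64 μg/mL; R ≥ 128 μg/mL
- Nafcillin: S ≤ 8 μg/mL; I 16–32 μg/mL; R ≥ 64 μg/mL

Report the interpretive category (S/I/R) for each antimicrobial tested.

S, I, S, S, I, I

Tigecycline: 1 μg/mL is ≤ 16 μg/mL → S
Daptomycin 0.5 μg/mL: = 0.5 μg/mL → I
Cefepime 0.03 μg/mL: ≤ 0.12 μg/mL — susceptible
Chloramphenicol 0.5 μg/mL: ≤ 2 μg/mL → S
Tetracycline (2 μg/mL) = 2 μg/mL → Intermediate
Nafcillin 16 μg/mL: in 16–32 μg/mL ⇒ I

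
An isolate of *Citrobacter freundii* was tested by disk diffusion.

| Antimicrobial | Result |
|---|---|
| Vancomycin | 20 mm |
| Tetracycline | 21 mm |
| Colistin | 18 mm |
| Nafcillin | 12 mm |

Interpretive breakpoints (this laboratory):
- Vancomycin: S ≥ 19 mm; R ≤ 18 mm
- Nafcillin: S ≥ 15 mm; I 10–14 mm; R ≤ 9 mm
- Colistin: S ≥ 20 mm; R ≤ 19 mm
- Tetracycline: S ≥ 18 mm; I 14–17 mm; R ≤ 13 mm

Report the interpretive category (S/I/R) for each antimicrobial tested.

Vancomycin (20 mm) ≥ 19 mm → S
Tetracycline: 21 mm is ≥ 18 mm — susceptible
Colistin (18 mm) ≤ 19 mm — Resistant
Nafcillin: 12 mm is in 10–14 mm — intermediate

S, S, R, I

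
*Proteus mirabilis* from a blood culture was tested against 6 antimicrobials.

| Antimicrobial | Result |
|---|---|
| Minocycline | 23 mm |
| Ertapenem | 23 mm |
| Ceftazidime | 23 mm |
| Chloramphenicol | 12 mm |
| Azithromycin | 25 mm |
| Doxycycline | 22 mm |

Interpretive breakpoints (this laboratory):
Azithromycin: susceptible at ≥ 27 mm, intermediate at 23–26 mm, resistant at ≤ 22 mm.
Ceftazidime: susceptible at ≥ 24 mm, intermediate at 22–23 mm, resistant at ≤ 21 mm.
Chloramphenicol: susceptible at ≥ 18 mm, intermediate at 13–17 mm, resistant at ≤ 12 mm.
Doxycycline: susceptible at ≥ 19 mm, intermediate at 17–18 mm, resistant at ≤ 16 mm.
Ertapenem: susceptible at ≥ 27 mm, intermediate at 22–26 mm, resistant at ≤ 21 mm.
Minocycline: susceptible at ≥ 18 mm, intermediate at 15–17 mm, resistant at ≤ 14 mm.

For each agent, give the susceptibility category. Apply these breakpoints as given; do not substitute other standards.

Minocycline: 23 mm is ≥ 18 mm → S
Ertapenem 23 mm: in 22–26 mm → I
Ceftazidime 23 mm: in 22–23 mm ⇒ Intermediate
Chloramphenicol (12 mm) ≤ 12 mm — R
Azithromycin (25 mm) in 23–26 mm ⇒ intermediate
Doxycycline: 22 mm is ≥ 19 mm ⇒ S

S, I, I, R, I, S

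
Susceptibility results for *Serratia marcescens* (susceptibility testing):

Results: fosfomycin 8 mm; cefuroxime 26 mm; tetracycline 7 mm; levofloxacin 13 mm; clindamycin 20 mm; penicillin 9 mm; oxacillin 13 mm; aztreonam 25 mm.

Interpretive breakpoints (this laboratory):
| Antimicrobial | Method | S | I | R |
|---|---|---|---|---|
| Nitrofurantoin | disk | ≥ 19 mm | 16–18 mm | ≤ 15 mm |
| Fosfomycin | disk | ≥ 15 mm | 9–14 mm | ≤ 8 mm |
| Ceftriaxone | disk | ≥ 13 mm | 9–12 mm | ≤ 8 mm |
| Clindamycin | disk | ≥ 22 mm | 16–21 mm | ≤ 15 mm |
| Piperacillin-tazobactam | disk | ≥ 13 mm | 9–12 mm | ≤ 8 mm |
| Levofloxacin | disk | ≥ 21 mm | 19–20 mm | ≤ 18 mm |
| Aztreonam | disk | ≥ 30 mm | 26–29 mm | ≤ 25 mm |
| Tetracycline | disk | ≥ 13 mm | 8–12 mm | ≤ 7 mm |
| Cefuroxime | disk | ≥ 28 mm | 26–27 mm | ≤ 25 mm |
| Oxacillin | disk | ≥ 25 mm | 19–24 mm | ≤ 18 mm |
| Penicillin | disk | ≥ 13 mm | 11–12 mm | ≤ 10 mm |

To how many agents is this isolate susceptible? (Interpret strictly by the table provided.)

Fosfomycin 8 mm: ≤ 8 mm → R
Cefuroxime 26 mm: in 26–27 mm ⇒ intermediate
Tetracycline 7 mm: ≤ 7 mm → R
Levofloxacin: 13 mm is ≤ 18 mm → Resistant
Clindamycin (20 mm) in 16–21 mm → Intermediate
Penicillin 9 mm: ≤ 10 mm — resistant
Oxacillin 13 mm: ≤ 18 mm ⇒ Resistant
Aztreonam (25 mm) ≤ 25 mm ⇒ R
Susceptible: 0

0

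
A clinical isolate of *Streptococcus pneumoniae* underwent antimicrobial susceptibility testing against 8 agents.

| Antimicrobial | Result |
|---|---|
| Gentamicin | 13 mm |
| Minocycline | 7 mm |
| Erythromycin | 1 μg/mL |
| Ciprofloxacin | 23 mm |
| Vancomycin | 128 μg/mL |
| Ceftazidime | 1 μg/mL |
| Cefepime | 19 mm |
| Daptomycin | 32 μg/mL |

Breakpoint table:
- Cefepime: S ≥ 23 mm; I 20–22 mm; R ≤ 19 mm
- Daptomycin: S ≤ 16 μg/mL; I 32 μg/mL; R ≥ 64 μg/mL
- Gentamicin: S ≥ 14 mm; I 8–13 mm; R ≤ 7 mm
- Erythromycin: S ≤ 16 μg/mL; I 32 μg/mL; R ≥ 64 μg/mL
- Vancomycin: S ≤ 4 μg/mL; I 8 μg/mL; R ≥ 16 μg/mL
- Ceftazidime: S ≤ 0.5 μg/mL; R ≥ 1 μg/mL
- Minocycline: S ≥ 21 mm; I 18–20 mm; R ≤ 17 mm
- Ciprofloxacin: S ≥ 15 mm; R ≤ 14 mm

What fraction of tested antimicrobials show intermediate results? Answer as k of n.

Gentamicin: 13 mm is in 8–13 mm — intermediate
Minocycline 7 mm: ≤ 17 mm ⇒ resistant
Erythromycin (1 μg/mL) ≤ 16 μg/mL — Susceptible
Ciprofloxacin (23 mm) ≥ 15 mm — susceptible
Vancomycin (128 μg/mL) ≥ 16 μg/mL ⇒ R
Ceftazidime: 1 μg/mL is ≥ 1 μg/mL → R
Cefepime 19 mm: ≤ 19 mm → R
Daptomycin (32 μg/mL) = 32 μg/mL — I
Intermediate: 2/8

2 of 8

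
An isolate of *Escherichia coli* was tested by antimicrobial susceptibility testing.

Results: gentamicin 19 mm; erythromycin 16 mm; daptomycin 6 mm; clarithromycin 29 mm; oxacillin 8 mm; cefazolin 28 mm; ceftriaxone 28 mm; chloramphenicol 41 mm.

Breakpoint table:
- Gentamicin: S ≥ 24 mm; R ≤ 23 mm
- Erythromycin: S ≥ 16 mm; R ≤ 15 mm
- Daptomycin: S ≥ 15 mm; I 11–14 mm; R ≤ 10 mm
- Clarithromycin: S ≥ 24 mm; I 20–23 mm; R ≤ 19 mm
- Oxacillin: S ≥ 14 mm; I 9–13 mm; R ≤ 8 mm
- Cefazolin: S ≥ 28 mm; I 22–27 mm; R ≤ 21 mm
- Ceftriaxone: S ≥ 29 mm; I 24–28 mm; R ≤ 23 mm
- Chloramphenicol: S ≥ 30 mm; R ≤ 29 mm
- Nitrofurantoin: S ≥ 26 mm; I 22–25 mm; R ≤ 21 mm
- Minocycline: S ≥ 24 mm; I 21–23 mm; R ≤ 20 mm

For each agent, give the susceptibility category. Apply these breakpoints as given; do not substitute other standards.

Gentamicin (19 mm) ≤ 23 mm — R
Erythromycin: 16 mm is ≥ 16 mm — susceptible
Daptomycin (6 mm) ≤ 10 mm → resistant
Clarithromycin: 29 mm is ≥ 24 mm ⇒ Susceptible
Oxacillin 8 mm: ≤ 8 mm — R
Cefazolin 28 mm: ≥ 28 mm — susceptible
Ceftriaxone: 28 mm is in 24–28 mm ⇒ I
Chloramphenicol 41 mm: ≥ 30 mm — S

R, S, R, S, R, S, I, S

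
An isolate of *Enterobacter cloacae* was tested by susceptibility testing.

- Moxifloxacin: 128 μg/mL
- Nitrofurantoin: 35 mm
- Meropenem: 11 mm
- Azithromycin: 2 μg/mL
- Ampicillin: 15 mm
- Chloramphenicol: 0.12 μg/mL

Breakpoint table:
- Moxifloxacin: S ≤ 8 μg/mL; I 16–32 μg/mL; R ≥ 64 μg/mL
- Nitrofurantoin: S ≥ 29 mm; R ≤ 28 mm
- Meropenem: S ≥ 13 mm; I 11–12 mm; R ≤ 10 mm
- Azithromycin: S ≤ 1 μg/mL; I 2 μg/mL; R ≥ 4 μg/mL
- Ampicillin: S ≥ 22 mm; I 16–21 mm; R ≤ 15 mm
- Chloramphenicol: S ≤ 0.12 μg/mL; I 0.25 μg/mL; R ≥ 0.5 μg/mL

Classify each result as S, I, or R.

Moxifloxacin 128 μg/mL: ≥ 64 μg/mL → R
Nitrofurantoin: 35 mm is ≥ 29 mm → Susceptible
Meropenem: 11 mm is in 11–12 mm ⇒ intermediate
Azithromycin: 2 μg/mL is = 2 μg/mL — intermediate
Ampicillin 15 mm: ≤ 15 mm → R
Chloramphenicol 0.12 μg/mL: ≤ 0.12 μg/mL ⇒ S

R, S, I, I, R, S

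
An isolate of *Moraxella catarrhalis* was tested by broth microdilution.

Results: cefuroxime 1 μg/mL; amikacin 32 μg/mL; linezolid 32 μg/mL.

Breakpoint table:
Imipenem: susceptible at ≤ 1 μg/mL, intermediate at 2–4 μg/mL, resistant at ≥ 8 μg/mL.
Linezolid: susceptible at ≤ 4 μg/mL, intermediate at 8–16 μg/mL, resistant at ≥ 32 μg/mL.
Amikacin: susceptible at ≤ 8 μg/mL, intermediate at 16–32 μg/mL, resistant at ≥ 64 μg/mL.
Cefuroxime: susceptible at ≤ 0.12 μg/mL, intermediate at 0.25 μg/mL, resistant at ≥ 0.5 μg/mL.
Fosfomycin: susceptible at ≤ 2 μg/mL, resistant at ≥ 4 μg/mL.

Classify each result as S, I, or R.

Cefuroxime (1 μg/mL) ≥ 0.5 μg/mL → resistant
Amikacin: 32 μg/mL is in 16–32 μg/mL → Intermediate
Linezolid (32 μg/mL) ≥ 32 μg/mL ⇒ R

R, I, R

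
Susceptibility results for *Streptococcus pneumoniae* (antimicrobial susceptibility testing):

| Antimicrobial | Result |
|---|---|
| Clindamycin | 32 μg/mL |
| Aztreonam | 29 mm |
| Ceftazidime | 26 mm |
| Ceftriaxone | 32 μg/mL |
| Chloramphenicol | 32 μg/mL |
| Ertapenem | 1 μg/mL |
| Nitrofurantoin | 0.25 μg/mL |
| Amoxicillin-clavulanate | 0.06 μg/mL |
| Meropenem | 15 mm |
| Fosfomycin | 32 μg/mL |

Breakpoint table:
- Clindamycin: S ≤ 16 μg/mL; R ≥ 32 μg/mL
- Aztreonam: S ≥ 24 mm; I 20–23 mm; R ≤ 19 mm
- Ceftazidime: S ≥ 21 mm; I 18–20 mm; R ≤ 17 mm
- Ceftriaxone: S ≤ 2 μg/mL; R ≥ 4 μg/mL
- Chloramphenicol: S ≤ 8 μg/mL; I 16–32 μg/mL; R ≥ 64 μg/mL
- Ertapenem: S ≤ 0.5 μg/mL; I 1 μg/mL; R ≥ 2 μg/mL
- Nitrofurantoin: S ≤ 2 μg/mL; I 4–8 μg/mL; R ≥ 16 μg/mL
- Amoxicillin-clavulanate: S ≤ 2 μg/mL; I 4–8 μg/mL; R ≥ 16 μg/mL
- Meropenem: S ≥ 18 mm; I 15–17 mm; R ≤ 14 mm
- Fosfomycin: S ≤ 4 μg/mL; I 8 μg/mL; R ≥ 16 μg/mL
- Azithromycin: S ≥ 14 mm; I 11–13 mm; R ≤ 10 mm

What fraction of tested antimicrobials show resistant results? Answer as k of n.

3 of 10

Clindamycin 32 μg/mL: ≥ 32 μg/mL ⇒ Resistant
Aztreonam (29 mm) ≥ 24 mm — S
Ceftazidime (26 mm) ≥ 21 mm ⇒ susceptible
Ceftriaxone 32 μg/mL: ≥ 4 μg/mL — Resistant
Chloramphenicol 32 μg/mL: in 16–32 μg/mL → I
Ertapenem 1 μg/mL: = 1 μg/mL — intermediate
Nitrofurantoin: 0.25 μg/mL is ≤ 2 μg/mL — susceptible
Amoxicillin-clavulanate: 0.06 μg/mL is ≤ 2 μg/mL — susceptible
Meropenem (15 mm) in 15–17 mm → intermediate
Fosfomycin 32 μg/mL: ≥ 16 μg/mL ⇒ R
Resistant: 3/10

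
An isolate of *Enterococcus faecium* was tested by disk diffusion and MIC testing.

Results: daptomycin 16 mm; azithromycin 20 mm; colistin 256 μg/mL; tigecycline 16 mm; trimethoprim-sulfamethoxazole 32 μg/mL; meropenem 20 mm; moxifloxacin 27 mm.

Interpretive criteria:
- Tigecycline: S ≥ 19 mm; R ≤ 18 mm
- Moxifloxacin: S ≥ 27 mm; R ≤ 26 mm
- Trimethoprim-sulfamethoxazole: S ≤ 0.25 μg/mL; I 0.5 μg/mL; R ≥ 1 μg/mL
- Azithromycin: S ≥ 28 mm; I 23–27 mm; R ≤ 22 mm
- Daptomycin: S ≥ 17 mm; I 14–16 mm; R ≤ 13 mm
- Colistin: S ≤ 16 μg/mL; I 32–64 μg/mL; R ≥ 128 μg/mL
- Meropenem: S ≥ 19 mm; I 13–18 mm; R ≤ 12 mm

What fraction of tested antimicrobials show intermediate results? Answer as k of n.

1 of 7

Daptomycin 16 mm: in 14–16 mm → Intermediate
Azithromycin 20 mm: ≤ 22 mm — Resistant
Colistin 256 μg/mL: ≥ 128 μg/mL — Resistant
Tigecycline (16 mm) ≤ 18 mm — Resistant
Trimethoprim-sulfamethoxazole (32 μg/mL) ≥ 1 μg/mL ⇒ Resistant
Meropenem (20 mm) ≥ 19 mm → Susceptible
Moxifloxacin: 27 mm is ≥ 27 mm → susceptible
Intermediate: 1/7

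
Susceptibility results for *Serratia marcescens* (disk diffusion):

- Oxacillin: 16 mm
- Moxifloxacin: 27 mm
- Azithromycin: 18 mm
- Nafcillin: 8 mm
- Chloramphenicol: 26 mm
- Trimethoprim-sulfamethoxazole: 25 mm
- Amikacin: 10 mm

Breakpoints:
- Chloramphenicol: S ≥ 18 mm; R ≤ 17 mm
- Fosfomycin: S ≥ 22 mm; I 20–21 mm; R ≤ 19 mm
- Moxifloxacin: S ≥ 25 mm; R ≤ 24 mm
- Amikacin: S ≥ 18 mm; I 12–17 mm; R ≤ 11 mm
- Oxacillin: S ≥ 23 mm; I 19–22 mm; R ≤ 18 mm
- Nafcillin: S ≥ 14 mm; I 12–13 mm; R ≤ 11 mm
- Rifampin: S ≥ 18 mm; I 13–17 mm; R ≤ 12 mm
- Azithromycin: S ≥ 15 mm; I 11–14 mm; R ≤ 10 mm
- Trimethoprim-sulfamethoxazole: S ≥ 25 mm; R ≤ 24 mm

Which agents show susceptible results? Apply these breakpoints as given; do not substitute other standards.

moxifloxacin, azithromycin, chloramphenicol, trimethoprim-sulfamethoxazole

Oxacillin (16 mm) ≤ 18 mm → resistant
Moxifloxacin (27 mm) ≥ 25 mm ⇒ S
Azithromycin (18 mm) ≥ 15 mm ⇒ S
Nafcillin (8 mm) ≤ 11 mm ⇒ resistant
Chloramphenicol (26 mm) ≥ 18 mm ⇒ S
Trimethoprim-sulfamethoxazole: 25 mm is ≥ 25 mm → S
Amikacin: 10 mm is ≤ 11 mm — resistant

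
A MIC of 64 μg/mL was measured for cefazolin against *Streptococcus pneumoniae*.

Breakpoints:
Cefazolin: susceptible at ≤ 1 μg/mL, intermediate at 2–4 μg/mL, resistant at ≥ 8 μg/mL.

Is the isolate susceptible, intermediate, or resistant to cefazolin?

Cefazolin 64 μg/mL: ≥ 8 μg/mL — Resistant

Resistant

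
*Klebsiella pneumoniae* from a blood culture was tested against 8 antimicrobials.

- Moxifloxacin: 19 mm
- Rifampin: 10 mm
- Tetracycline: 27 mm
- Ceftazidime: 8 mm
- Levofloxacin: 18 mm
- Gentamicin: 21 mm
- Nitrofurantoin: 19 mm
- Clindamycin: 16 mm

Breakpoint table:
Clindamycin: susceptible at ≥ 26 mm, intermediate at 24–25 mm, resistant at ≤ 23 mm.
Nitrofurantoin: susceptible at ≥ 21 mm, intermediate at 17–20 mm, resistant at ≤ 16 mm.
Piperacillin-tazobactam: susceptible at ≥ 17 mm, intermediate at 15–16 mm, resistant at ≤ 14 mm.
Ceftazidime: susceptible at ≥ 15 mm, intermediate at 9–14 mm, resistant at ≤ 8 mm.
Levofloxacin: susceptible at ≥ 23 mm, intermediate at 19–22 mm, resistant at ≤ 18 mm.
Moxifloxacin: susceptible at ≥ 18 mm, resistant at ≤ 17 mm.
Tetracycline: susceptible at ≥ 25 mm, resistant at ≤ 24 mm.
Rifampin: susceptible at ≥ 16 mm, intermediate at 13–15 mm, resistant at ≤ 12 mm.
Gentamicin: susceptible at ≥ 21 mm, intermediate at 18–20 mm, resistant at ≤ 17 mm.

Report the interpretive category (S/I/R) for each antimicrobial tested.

S, R, S, R, R, S, I, R

Moxifloxacin 19 mm: ≥ 18 mm → S
Rifampin: 10 mm is ≤ 12 mm — Resistant
Tetracycline 27 mm: ≥ 25 mm ⇒ Susceptible
Ceftazidime (8 mm) ≤ 8 mm ⇒ R
Levofloxacin: 18 mm is ≤ 18 mm → R
Gentamicin: 21 mm is ≥ 21 mm ⇒ Susceptible
Nitrofurantoin: 19 mm is in 17–20 mm ⇒ intermediate
Clindamycin: 16 mm is ≤ 23 mm — Resistant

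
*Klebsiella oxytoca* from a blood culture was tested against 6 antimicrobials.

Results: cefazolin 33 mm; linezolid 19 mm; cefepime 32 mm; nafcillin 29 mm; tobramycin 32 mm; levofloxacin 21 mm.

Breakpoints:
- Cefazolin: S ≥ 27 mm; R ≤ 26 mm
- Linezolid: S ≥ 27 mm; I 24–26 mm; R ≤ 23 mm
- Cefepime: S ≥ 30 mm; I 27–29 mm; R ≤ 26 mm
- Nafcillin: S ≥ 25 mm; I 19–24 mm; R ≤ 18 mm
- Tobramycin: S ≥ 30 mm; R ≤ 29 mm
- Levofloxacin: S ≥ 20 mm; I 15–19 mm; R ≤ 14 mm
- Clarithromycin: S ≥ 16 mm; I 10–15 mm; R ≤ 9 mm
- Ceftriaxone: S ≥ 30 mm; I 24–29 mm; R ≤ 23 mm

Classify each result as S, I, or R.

Cefazolin: 33 mm is ≥ 27 mm ⇒ susceptible
Linezolid: 19 mm is ≤ 23 mm — Resistant
Cefepime 32 mm: ≥ 30 mm — Susceptible
Nafcillin 29 mm: ≥ 25 mm → Susceptible
Tobramycin: 32 mm is ≥ 30 mm — S
Levofloxacin 21 mm: ≥ 20 mm → S

S, R, S, S, S, S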